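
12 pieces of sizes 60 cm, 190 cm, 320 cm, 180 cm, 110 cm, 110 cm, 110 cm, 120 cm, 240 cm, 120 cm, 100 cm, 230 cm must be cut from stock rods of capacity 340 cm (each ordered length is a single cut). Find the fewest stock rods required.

6

Total = 320 + 240 + 230 + 190 + 180 + 120 + 120 + 110 + 110 + 110 + 100 + 60 = 1890 cm.
Lower bound: ⌈1890/340⌉ = 6 stock rods.
A packing using 6 stock rods:
  stock rod 1: 320 = 320
  stock rod 2: 240 + 100 = 340
  stock rod 3: 230 + 110 = 340
  stock rod 4: 190 + 120 = 310
  stock rod 5: 180 + 120 = 300
  stock rod 6: 110 + 110 + 60 = 280
This matches the lower bound, so 6 is optimal.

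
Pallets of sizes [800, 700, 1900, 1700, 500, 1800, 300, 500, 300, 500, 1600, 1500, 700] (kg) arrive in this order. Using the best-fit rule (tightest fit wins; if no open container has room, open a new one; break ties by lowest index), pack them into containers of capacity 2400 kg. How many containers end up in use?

6

  800 → container 1 (new)  [load 800/2400]
  700 → container 1  [load 1500/2400]
  1900 → container 2 (new)  [load 1900/2400]
  1700 → container 3 (new)  [load 1700/2400]
  500 → container 2  [load 2400/2400]
  1800 → container 4 (new)  [load 1800/2400]
  300 → container 4  [load 2100/2400]
  500 → container 3  [load 2200/2400]
  300 → container 4  [load 2400/2400]
  500 → container 1  [load 2000/2400]
  1600 → container 5 (new)  [load 1600/2400]
  1500 → container 6 (new)  [load 1500/2400]
  700 → container 5  [load 2300/2400]
6 containers opened.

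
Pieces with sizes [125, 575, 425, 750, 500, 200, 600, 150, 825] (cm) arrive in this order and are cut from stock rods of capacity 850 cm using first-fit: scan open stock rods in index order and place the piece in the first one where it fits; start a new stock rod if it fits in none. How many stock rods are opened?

  125 → stock rod 1 (new)  [load 125/850]
  575 → stock rod 1  [load 700/850]
  425 → stock rod 2 (new)  [load 425/850]
  750 → stock rod 3 (new)  [load 750/850]
  500 → stock rod 4 (new)  [load 500/850]
  200 → stock rod 2  [load 625/850]
  600 → stock rod 5 (new)  [load 600/850]
  150 → stock rod 1  [load 850/850]
  825 → stock rod 6 (new)  [load 825/850]
6 stock rods opened.

6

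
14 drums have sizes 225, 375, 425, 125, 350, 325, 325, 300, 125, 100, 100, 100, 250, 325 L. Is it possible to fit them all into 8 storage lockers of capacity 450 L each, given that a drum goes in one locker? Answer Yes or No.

No

Total = 3450 L; ⌈3450/450⌉ = 8.
The bound of 8 does not rule out 8, but exhaustive search shows no assignment into 8 storage lockers of capacity 450 L exists — the minimum is 9.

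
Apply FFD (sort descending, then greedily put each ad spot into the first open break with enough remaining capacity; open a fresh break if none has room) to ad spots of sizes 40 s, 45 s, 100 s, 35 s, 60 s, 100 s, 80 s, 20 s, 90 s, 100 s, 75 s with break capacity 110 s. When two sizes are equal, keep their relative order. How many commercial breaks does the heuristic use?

8

Sorted descending: 100, 100, 100, 90, 80, 75, 60, 45, 40, 35, 20.
  100 → break 1 (new)  [load 100/110]
  100 → break 2 (new)  [load 100/110]
  100 → break 3 (new)  [load 100/110]
  90 → break 4 (new)  [load 90/110]
  80 → break 5 (new)  [load 80/110]
  75 → break 6 (new)  [load 75/110]
  60 → break 7 (new)  [load 60/110]
  45 → break 7  [load 105/110]
  40 → break 8 (new)  [load 40/110]
  35 → break 6  [load 110/110]
  20 → break 4  [load 110/110]
8 commercial breaks opened.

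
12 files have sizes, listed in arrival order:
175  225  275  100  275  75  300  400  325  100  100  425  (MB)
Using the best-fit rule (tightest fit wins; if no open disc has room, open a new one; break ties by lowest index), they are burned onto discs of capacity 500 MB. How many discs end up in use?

  175 → disc 1 (new)  [load 175/500]
  225 → disc 1  [load 400/500]
  275 → disc 2 (new)  [load 275/500]
  100 → disc 1  [load 500/500]
  275 → disc 3 (new)  [load 275/500]
  75 → disc 2  [load 350/500]
  300 → disc 4 (new)  [load 300/500]
  400 → disc 5 (new)  [load 400/500]
  325 → disc 6 (new)  [load 325/500]
  100 → disc 5  [load 500/500]
  100 → disc 2  [load 450/500]
  425 → disc 7 (new)  [load 425/500]
7 discs opened.

7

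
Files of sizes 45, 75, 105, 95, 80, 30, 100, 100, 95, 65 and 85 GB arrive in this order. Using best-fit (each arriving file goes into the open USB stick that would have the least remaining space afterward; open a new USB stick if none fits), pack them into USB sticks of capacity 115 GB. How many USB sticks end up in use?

  45 → USB stick 1 (new)  [load 45/115]
  75 → USB stick 2 (new)  [load 75/115]
  105 → USB stick 3 (new)  [load 105/115]
  95 → USB stick 4 (new)  [load 95/115]
  80 → USB stick 5 (new)  [load 80/115]
  30 → USB stick 5  [load 110/115]
  100 → USB stick 6 (new)  [load 100/115]
  100 → USB stick 7 (new)  [load 100/115]
  95 → USB stick 8 (new)  [load 95/115]
  65 → USB stick 1  [load 110/115]
  85 → USB stick 9 (new)  [load 85/115]
9 USB sticks opened.

9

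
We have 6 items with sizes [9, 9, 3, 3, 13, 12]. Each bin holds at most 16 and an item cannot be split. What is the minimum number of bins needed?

4

Total = 13 + 12 + 9 + 9 + 3 + 3 = 49.
Lower bound: ⌈49/16⌉ = 4 bins.
A packing using 4 bins:
  bin 1: 13 + 3 = 16
  bin 2: 12 + 3 = 15
  bin 3: 9 = 9
  bin 4: 9 = 9
This matches the lower bound, so 4 is optimal.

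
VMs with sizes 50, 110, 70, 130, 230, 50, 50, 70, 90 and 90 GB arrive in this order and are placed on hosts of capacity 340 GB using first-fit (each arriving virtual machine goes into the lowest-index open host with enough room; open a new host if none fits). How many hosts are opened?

3

  50 → host 1 (new)  [load 50/340]
  110 → host 1  [load 160/340]
  70 → host 1  [load 230/340]
  130 → host 2 (new)  [load 130/340]
  230 → host 3 (new)  [load 230/340]
  50 → host 1  [load 280/340]
  50 → host 1  [load 330/340]
  70 → host 2  [load 200/340]
  90 → host 2  [load 290/340]
  90 → host 3  [load 320/340]
3 hosts opened.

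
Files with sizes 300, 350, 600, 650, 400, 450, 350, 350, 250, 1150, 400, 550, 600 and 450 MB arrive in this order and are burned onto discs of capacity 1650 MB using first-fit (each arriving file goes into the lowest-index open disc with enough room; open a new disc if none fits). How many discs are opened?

5

  300 → disc 1 (new)  [load 300/1650]
  350 → disc 1  [load 650/1650]
  600 → disc 1  [load 1250/1650]
  650 → disc 2 (new)  [load 650/1650]
  400 → disc 1  [load 1650/1650]
  450 → disc 2  [load 1100/1650]
  350 → disc 2  [load 1450/1650]
  350 → disc 3 (new)  [load 350/1650]
  250 → disc 3  [load 600/1650]
  1150 → disc 4 (new)  [load 1150/1650]
  400 → disc 3  [load 1000/1650]
  550 → disc 3  [load 1550/1650]
  600 → disc 5 (new)  [load 600/1650]
  450 → disc 4  [load 1600/1650]
5 discs opened.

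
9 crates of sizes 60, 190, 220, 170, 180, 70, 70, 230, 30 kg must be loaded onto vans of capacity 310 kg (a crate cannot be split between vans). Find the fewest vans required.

5

Total = 230 + 220 + 190 + 180 + 170 + 70 + 70 + 60 + 30 = 1220 kg.
Lower bound: ⌈1220/310⌉ = 4 vans.
Also, 5 crates each exceed 155 kg, and no two of those can share a van, so at least 5 vans are needed.
A packing using 5 vans:
  van 1: 230 + 70 = 300
  van 2: 220 + 70 = 290
  van 3: 190 + 60 + 30 = 280
  van 4: 180 = 180
  van 5: 170 = 170
This matches the lower bound, so 5 is optimal.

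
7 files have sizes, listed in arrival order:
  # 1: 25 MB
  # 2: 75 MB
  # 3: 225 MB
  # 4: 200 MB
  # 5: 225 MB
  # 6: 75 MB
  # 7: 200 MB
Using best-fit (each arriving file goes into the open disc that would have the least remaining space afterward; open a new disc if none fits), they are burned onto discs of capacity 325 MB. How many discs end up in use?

4

  25 → disc 1 (new)  [load 25/325]
  75 → disc 1  [load 100/325]
  225 → disc 1  [load 325/325]
  200 → disc 2 (new)  [load 200/325]
  225 → disc 3 (new)  [load 225/325]
  75 → disc 3  [load 300/325]
  200 → disc 4 (new)  [load 200/325]
4 discs opened.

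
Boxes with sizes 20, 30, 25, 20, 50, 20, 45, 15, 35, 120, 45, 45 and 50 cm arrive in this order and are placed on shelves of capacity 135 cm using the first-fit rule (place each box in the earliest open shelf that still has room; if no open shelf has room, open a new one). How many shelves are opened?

5

  20 → shelf 1 (new)  [load 20/135]
  30 → shelf 1  [load 50/135]
  25 → shelf 1  [load 75/135]
  20 → shelf 1  [load 95/135]
  50 → shelf 2 (new)  [load 50/135]
  20 → shelf 1  [load 115/135]
  45 → shelf 2  [load 95/135]
  15 → shelf 1  [load 130/135]
  35 → shelf 2  [load 130/135]
  120 → shelf 3 (new)  [load 120/135]
  45 → shelf 4 (new)  [load 45/135]
  45 → shelf 4  [load 90/135]
  50 → shelf 5 (new)  [load 50/135]
5 shelves opened.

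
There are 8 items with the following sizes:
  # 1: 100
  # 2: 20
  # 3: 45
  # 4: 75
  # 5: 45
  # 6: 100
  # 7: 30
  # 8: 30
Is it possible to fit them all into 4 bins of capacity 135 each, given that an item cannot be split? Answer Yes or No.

Yes

A valid assignment using 4 bins:
  bin 1: 100 + 30 = 130
  bin 2: 100 + 30 = 130
  bin 3: 75 + 45 = 120
  bin 4: 45 + 20 = 65
Every load is within 135, so 4 bins suffice.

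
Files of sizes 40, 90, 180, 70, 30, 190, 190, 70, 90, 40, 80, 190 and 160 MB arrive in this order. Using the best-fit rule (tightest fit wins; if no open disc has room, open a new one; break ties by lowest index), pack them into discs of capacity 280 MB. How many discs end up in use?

6

  40 → disc 1 (new)  [load 40/280]
  90 → disc 1  [load 130/280]
  180 → disc 2 (new)  [load 180/280]
  70 → disc 2  [load 250/280]
  30 → disc 2  [load 280/280]
  190 → disc 3 (new)  [load 190/280]
  190 → disc 4 (new)  [load 190/280]
  70 → disc 3  [load 260/280]
  90 → disc 4  [load 280/280]
  40 → disc 1  [load 170/280]
  80 → disc 1  [load 250/280]
  190 → disc 5 (new)  [load 190/280]
  160 → disc 6 (new)  [load 160/280]
6 discs opened.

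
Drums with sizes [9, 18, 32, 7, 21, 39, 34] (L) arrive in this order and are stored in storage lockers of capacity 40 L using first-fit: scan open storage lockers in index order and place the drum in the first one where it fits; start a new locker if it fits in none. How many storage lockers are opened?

5

  9 → locker 1 (new)  [load 9/40]
  18 → locker 1  [load 27/40]
  32 → locker 2 (new)  [load 32/40]
  7 → locker 1  [load 34/40]
  21 → locker 3 (new)  [load 21/40]
  39 → locker 4 (new)  [load 39/40]
  34 → locker 5 (new)  [load 34/40]
5 storage lockers opened.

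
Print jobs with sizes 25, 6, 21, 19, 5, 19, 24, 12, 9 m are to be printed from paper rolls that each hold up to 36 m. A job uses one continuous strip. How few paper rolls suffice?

Total = 25 + 24 + 21 + 19 + 19 + 12 + 9 + 6 + 5 = 140 m.
Lower bound: ⌈140/36⌉ = 4 paper rolls.
Also, 5 print jobs each exceed 18 m, and no two of those can share a roll, so at least 5 paper rolls are needed.
A packing using 5 paper rolls:
  roll 1: 25 + 9 = 34
  roll 2: 24 + 12 = 36
  roll 3: 21 + 6 + 5 = 32
  roll 4: 19 = 19
  roll 5: 19 = 19
This matches the lower bound, so 5 is optimal.

5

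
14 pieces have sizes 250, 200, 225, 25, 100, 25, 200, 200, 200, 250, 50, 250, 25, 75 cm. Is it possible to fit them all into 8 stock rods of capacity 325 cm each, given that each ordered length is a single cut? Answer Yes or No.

Yes

A valid assignment using 8 stock rods:
  stock rod 1: 250 + 75 = 325
  stock rod 2: 250 + 50 + 25 = 325
  stock rod 3: 250 + 25 + 25 = 300
  stock rod 4: 225 + 100 = 325
  stock rod 5: 200 = 200
  stock rod 6: 200 = 200
  stock rod 7: 200 = 200
  stock rod 8: 200 = 200
Every load is within 325 cm, so 8 stock rods suffice.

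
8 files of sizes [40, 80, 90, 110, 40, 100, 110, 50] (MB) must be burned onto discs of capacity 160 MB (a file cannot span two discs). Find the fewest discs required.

5

Total = 110 + 110 + 100 + 90 + 80 + 50 + 40 + 40 = 620 MB.
Lower bound: ⌈620/160⌉ = 4 discs.
A packing using 5 discs:
  disc 1: 110 + 50 = 160
  disc 2: 110 + 40 = 150
  disc 3: 100 + 40 = 140
  disc 4: 90 = 90
  disc 5: 80 = 80
No arrangement into 4 discs stays within capacity, so 5 is optimal.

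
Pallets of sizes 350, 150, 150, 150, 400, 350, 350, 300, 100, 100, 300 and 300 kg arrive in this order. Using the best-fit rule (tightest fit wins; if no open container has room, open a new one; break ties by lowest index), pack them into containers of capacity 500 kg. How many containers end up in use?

  350 → container 1 (new)  [load 350/500]
  150 → container 1  [load 500/500]
  150 → container 2 (new)  [load 150/500]
  150 → container 2  [load 300/500]
  400 → container 3 (new)  [load 400/500]
  350 → container 4 (new)  [load 350/500]
  350 → container 5 (new)  [load 350/500]
  300 → container 6 (new)  [load 300/500]
  100 → container 3  [load 500/500]
  100 → container 4  [load 450/500]
  300 → container 7 (new)  [load 300/500]
  300 → container 8 (new)  [load 300/500]
8 containers opened.

8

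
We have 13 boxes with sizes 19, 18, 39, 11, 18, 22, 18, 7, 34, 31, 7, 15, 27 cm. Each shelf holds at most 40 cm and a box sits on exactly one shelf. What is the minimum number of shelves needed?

Total = 39 + 34 + 31 + 27 + 22 + 19 + 18 + 18 + 18 + 15 + 11 + 7 + 7 = 266 cm.
Lower bound: ⌈266/40⌉ = 7 shelves.
A packing using 7 shelves:
  shelf 1: 39 = 39
  shelf 2: 34 = 34
  shelf 3: 31 + 7 = 38
  shelf 4: 27 + 11 = 38
  shelf 5: 22 + 18 = 40
  shelf 6: 19 + 18 = 37
  shelf 7: 18 + 15 + 7 = 40
This matches the lower bound, so 7 is optimal.

7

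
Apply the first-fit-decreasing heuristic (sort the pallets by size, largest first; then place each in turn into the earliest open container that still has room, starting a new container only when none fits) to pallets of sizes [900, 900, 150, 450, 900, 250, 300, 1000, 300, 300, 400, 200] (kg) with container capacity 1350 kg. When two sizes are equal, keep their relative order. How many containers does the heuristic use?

Sorted descending: 1000, 900, 900, 900, 450, 400, 300, 300, 300, 250, 200, 150.
  1000 → container 1 (new)  [load 1000/1350]
  900 → container 2 (new)  [load 900/1350]
  900 → container 3 (new)  [load 900/1350]
  900 → container 4 (new)  [load 900/1350]
  450 → container 2  [load 1350/1350]
  400 → container 3  [load 1300/1350]
  300 → container 1  [load 1300/1350]
  300 → container 4  [load 1200/1350]
  300 → container 5 (new)  [load 300/1350]
  250 → container 5  [load 550/1350]
  200 → container 5  [load 750/1350]
  150 → container 4  [load 1350/1350]
5 containers opened.

5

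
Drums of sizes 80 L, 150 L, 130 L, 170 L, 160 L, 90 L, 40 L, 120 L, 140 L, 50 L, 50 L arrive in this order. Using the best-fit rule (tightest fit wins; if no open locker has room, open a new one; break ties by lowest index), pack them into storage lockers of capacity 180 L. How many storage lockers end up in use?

8

  80 → locker 1 (new)  [load 80/180]
  150 → locker 2 (new)  [load 150/180]
  130 → locker 3 (new)  [load 130/180]
  170 → locker 4 (new)  [load 170/180]
  160 → locker 5 (new)  [load 160/180]
  90 → locker 1  [load 170/180]
  40 → locker 3  [load 170/180]
  120 → locker 6 (new)  [load 120/180]
  140 → locker 7 (new)  [load 140/180]
  50 → locker 6  [load 170/180]
  50 → locker 8 (new)  [load 50/180]
8 storage lockers opened.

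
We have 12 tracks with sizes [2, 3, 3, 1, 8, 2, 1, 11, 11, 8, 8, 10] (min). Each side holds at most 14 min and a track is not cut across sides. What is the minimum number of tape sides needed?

6

Total = 11 + 11 + 10 + 8 + 8 + 8 + 3 + 3 + 2 + 2 + 1 + 1 = 68 min.
Lower bound: ⌈68/14⌉ = 5 tape sides.
Also, 6 tracks each exceed 7 min, and no two of those can share a side, so at least 6 tape sides are needed.
A packing using 6 tape sides:
  side 1: 11 + 3 = 14
  side 2: 11 + 3 = 14
  side 3: 10 + 2 + 2 = 14
  side 4: 8 + 1 + 1 = 10
  side 5: 8 = 8
  side 6: 8 = 8
This matches the lower bound, so 6 is optimal.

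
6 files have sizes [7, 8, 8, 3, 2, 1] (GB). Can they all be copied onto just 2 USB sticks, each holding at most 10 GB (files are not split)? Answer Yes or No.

No

Total = 29 GB; ⌈29/10⌉ = 3.
At least 3 USB sticks are required, but only 2 are allowed.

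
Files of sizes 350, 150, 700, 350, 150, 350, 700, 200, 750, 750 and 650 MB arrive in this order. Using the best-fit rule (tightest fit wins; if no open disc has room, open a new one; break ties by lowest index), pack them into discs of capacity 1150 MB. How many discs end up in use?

  350 → disc 1 (new)  [load 350/1150]
  150 → disc 1  [load 500/1150]
  700 → disc 2 (new)  [load 700/1150]
  350 → disc 2  [load 1050/1150]
  150 → disc 1  [load 650/1150]
  350 → disc 1  [load 1000/1150]
  700 → disc 3 (new)  [load 700/1150]
  200 → disc 3  [load 900/1150]
  750 → disc 4 (new)  [load 750/1150]
  750 → disc 5 (new)  [load 750/1150]
  650 → disc 6 (new)  [load 650/1150]
6 discs opened.

6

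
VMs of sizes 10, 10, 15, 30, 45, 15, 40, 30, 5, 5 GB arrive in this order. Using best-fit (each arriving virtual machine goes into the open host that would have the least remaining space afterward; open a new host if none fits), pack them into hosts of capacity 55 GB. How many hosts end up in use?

5

  10 → host 1 (new)  [load 10/55]
  10 → host 1  [load 20/55]
  15 → host 1  [load 35/55]
  30 → host 2 (new)  [load 30/55]
  45 → host 3 (new)  [load 45/55]
  15 → host 1  [load 50/55]
  40 → host 4 (new)  [load 40/55]
  30 → host 5 (new)  [load 30/55]
  5 → host 1  [load 55/55]
  5 → host 3  [load 50/55]
5 hosts opened.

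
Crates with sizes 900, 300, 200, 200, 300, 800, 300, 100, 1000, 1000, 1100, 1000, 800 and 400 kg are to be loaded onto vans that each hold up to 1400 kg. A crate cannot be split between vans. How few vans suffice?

Total = 1100 + 1000 + 1000 + 1000 + 900 + 800 + 800 + 400 + 300 + 300 + 300 + 200 + 200 + 100 = 8400 kg.
Lower bound: ⌈8400/1400⌉ = 6 vans.
Also, 7 crates each exceed 700 kg, and no two of those can share a van, so at least 7 vans are needed.
A packing using 7 vans:
  van 1: 1100 + 300 = 1400
  van 2: 1000 + 400 = 1400
  van 3: 1000 + 300 + 100 = 1400
  van 4: 1000 + 300 = 1300
  van 5: 900 + 200 + 200 = 1300
  van 6: 800 = 800
  van 7: 800 = 800
This matches the lower bound, so 7 is optimal.

7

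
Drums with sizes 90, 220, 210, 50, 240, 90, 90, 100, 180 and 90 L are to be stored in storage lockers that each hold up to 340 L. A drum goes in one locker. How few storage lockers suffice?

5

Total = 240 + 220 + 210 + 180 + 100 + 90 + 90 + 90 + 90 + 50 = 1360 L.
Lower bound: ⌈1360/340⌉ = 4 storage lockers.
A packing using 5 storage lockers:
  locker 1: 240 + 100 = 340
  locker 2: 220 + 90 = 310
  locker 3: 210 + 90 = 300
  locker 4: 180 + 90 + 50 = 320
  locker 5: 90 = 90
No arrangement into 4 storage lockers stays within capacity, so 5 is optimal.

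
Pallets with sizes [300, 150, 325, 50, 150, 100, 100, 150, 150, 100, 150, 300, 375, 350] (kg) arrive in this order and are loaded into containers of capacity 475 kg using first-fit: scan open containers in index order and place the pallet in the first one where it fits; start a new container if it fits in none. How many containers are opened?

  300 → container 1 (new)  [load 300/475]
  150 → container 1  [load 450/475]
  325 → container 2 (new)  [load 325/475]
  50 → container 2  [load 375/475]
  150 → container 3 (new)  [load 150/475]
  100 → container 2  [load 475/475]
  100 → container 3  [load 250/475]
  150 → container 3  [load 400/475]
  150 → container 4 (new)  [load 150/475]
  100 → container 4  [load 250/475]
  150 → container 4  [load 400/475]
  300 → container 5 (new)  [load 300/475]
  375 → container 6 (new)  [load 375/475]
  350 → container 7 (new)  [load 350/475]
7 containers opened.

7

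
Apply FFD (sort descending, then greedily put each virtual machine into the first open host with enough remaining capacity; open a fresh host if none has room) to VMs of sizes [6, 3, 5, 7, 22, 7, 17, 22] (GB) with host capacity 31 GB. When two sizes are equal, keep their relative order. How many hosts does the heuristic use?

3

Sorted descending: 22, 22, 17, 7, 7, 6, 5, 3.
  22 → host 1 (new)  [load 22/31]
  22 → host 2 (new)  [load 22/31]
  17 → host 3 (new)  [load 17/31]
  7 → host 1  [load 29/31]
  7 → host 2  [load 29/31]
  6 → host 3  [load 23/31]
  5 → host 3  [load 28/31]
  3 → host 3  [load 31/31]
3 hosts opened.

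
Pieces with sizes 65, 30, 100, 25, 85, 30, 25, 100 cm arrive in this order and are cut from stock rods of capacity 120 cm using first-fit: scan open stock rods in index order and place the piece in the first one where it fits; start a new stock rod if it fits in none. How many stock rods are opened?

5

  65 → stock rod 1 (new)  [load 65/120]
  30 → stock rod 1  [load 95/120]
  100 → stock rod 2 (new)  [load 100/120]
  25 → stock rod 1  [load 120/120]
  85 → stock rod 3 (new)  [load 85/120]
  30 → stock rod 3  [load 115/120]
  25 → stock rod 4 (new)  [load 25/120]
  100 → stock rod 5 (new)  [load 100/120]
5 stock rods opened.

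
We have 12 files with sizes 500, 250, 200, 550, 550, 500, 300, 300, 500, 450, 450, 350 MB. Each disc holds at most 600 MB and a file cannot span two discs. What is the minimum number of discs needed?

10

Total = 550 + 550 + 500 + 500 + 500 + 450 + 450 + 350 + 300 + 300 + 250 + 200 = 4900 MB.
Lower bound: ⌈4900/600⌉ = 9 discs.
A packing using 10 discs:
  disc 1: 550 = 550
  disc 2: 550 = 550
  disc 3: 500 = 500
  disc 4: 500 = 500
  disc 5: 500 = 500
  disc 6: 450 = 450
  disc 7: 450 = 450
  disc 8: 350 + 250 = 600
  disc 9: 300 + 300 = 600
  disc 10: 200 = 200
No arrangement into 9 discs stays within capacity, so 10 is optimal.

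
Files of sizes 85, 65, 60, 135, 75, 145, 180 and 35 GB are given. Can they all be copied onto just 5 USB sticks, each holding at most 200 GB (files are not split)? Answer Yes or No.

Yes

A valid assignment using 5 USB sticks:
  USB stick 1: 180 = 180
  USB stick 2: 145 + 35 = 180
  USB stick 3: 135 + 65 = 200
  USB stick 4: 85 + 75 = 160
  USB stick 5: 60 = 60
Every load is within 200 GB, so 5 USB sticks suffice.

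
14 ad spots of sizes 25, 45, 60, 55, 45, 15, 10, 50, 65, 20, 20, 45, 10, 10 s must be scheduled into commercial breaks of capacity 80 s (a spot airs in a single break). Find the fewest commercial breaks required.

7

Total = 65 + 60 + 55 + 50 + 45 + 45 + 45 + 25 + 20 + 20 + 15 + 10 + 10 + 10 = 475 s.
Lower bound: ⌈475/80⌉ = 6 commercial breaks.
Also, 7 ad spots each exceed 40 s, and no two of those can share a break, so at least 7 commercial breaks are needed.
A packing using 7 commercial breaks:
  break 1: 65 + 15 = 80
  break 2: 60 + 20 = 80
  break 3: 55 + 25 = 80
  break 4: 50 + 20 + 10 = 80
  break 5: 45 + 10 + 10 = 65
  break 6: 45 = 45
  break 7: 45 = 45
This matches the lower bound, so 7 is optimal.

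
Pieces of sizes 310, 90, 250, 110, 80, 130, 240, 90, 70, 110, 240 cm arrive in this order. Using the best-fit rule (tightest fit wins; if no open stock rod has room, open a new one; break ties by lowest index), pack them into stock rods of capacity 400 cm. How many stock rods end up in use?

5

  310 → stock rod 1 (new)  [load 310/400]
  90 → stock rod 1  [load 400/400]
  250 → stock rod 2 (new)  [load 250/400]
  110 → stock rod 2  [load 360/400]
  80 → stock rod 3 (new)  [load 80/400]
  130 → stock rod 3  [load 210/400]
  240 → stock rod 4 (new)  [load 240/400]
  90 → stock rod 4  [load 330/400]
  70 → stock rod 4  [load 400/400]
  110 → stock rod 3  [load 320/400]
  240 → stock rod 5 (new)  [load 240/400]
5 stock rods opened.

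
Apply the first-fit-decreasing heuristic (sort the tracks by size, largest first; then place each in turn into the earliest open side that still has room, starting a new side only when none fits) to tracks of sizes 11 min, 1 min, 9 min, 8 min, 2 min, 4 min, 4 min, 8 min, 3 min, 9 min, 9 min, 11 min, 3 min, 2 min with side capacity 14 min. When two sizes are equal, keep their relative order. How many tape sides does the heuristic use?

Sorted descending: 11, 11, 9, 9, 9, 8, 8, 4, 4, 3, 3, 2, 2, 1.
  11 → side 1 (new)  [load 11/14]
  11 → side 2 (new)  [load 11/14]
  9 → side 3 (new)  [load 9/14]
  9 → side 4 (new)  [load 9/14]
  9 → side 5 (new)  [load 9/14]
  8 → side 6 (new)  [load 8/14]
  8 → side 7 (new)  [load 8/14]
  4 → side 3  [load 13/14]
  4 → side 4  [load 13/14]
  3 → side 1  [load 14/14]
  3 → side 2  [load 14/14]
  2 → side 5  [load 11/14]
  2 → side 5  [load 13/14]
  1 → side 3  [load 14/14]
7 tape sides opened.

7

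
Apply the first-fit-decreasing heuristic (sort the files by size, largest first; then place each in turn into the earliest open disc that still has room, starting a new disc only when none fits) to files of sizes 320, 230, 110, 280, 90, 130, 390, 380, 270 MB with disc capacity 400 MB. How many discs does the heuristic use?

6

Sorted descending: 390, 380, 320, 280, 270, 230, 130, 110, 90.
  390 → disc 1 (new)  [load 390/400]
  380 → disc 2 (new)  [load 380/400]
  320 → disc 3 (new)  [load 320/400]
  280 → disc 4 (new)  [load 280/400]
  270 → disc 5 (new)  [load 270/400]
  230 → disc 6 (new)  [load 230/400]
  130 → disc 5  [load 400/400]
  110 → disc 4  [load 390/400]
  90 → disc 6  [load 320/400]
6 discs opened.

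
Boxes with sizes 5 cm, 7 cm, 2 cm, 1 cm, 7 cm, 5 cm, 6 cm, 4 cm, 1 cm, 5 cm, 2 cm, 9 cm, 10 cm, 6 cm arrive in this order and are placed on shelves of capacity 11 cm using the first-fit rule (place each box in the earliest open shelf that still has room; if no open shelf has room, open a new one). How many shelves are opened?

7

  5 → shelf 1 (new)  [load 5/11]
  7 → shelf 2 (new)  [load 7/11]
  2 → shelf 1  [load 7/11]
  1 → shelf 1  [load 8/11]
  7 → shelf 3 (new)  [load 7/11]
  5 → shelf 4 (new)  [load 5/11]
  6 → shelf 4  [load 11/11]
  4 → shelf 2  [load 11/11]
  1 → shelf 1  [load 9/11]
  5 → shelf 5 (new)  [load 5/11]
  2 → shelf 1  [load 11/11]
  9 → shelf 6 (new)  [load 9/11]
  10 → shelf 7 (new)  [load 10/11]
  6 → shelf 5  [load 11/11]
7 shelves opened.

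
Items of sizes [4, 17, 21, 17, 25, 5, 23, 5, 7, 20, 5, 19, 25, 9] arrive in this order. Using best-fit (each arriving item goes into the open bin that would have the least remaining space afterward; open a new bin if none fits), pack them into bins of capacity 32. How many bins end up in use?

8

  4 → bin 1 (new)  [load 4/32]
  17 → bin 1  [load 21/32]
  21 → bin 2 (new)  [load 21/32]
  17 → bin 3 (new)  [load 17/32]
  25 → bin 4 (new)  [load 25/32]
  5 → bin 4  [load 30/32]
  23 → bin 5 (new)  [load 23/32]
  5 → bin 5  [load 28/32]
  7 → bin 1  [load 28/32]
  20 → bin 6 (new)  [load 20/32]
  5 → bin 2  [load 26/32]
  19 → bin 7 (new)  [load 19/32]
  25 → bin 8 (new)  [load 25/32]
  9 → bin 6  [load 29/32]
8 bins opened.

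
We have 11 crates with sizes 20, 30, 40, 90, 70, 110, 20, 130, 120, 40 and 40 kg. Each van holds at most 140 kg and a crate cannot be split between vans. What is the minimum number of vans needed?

Total = 130 + 120 + 110 + 90 + 70 + 40 + 40 + 40 + 30 + 20 + 20 = 710 kg.
Lower bound: ⌈710/140⌉ = 6 vans.
A packing using 6 vans:
  van 1: 130 = 130
  van 2: 120 + 20 = 140
  van 3: 110 + 30 = 140
  van 4: 90 + 40 = 130
  van 5: 70 + 40 + 20 = 130
  van 6: 40 = 40
This matches the lower bound, so 6 is optimal.

6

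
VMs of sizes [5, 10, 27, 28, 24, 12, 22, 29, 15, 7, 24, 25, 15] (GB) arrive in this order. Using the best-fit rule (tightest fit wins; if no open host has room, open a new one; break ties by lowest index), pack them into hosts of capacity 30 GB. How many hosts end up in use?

9

  5 → host 1 (new)  [load 5/30]
  10 → host 1  [load 15/30]
  27 → host 2 (new)  [load 27/30]
  28 → host 3 (new)  [load 28/30]
  24 → host 4 (new)  [load 24/30]
  12 → host 1  [load 27/30]
  22 → host 5 (new)  [load 22/30]
  29 → host 6 (new)  [load 29/30]
  15 → host 7 (new)  [load 15/30]
  7 → host 5  [load 29/30]
  24 → host 8 (new)  [load 24/30]
  25 → host 9 (new)  [load 25/30]
  15 → host 7  [load 30/30]
9 hosts opened.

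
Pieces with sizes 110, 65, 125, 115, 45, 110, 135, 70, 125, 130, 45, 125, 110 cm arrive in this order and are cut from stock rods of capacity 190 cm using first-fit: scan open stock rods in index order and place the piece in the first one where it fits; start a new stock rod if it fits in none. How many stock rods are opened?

  110 → stock rod 1 (new)  [load 110/190]
  65 → stock rod 1  [load 175/190]
  125 → stock rod 2 (new)  [load 125/190]
  115 → stock rod 3 (new)  [load 115/190]
  45 → stock rod 2  [load 170/190]
  110 → stock rod 4 (new)  [load 110/190]
  135 → stock rod 5 (new)  [load 135/190]
  70 → stock rod 3  [load 185/190]
  125 → stock rod 6 (new)  [load 125/190]
  130 → stock rod 7 (new)  [load 130/190]
  45 → stock rod 4  [load 155/190]
  125 → stock rod 8 (new)  [load 125/190]
  110 → stock rod 9 (new)  [load 110/190]
9 stock rods opened.

9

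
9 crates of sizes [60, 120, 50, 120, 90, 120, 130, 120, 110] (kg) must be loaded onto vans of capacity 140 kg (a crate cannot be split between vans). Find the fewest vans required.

Total = 130 + 120 + 120 + 120 + 120 + 110 + 90 + 60 + 50 = 920 kg.
Lower bound: ⌈920/140⌉ = 7 vans.
A packing using 8 vans:
  van 1: 130 = 130
  van 2: 120 = 120
  van 3: 120 = 120
  van 4: 120 = 120
  van 5: 120 = 120
  van 6: 110 = 110
  van 7: 90 + 50 = 140
  van 8: 60 = 60
No arrangement into 7 vans stays within capacity, so 8 is optimal.

8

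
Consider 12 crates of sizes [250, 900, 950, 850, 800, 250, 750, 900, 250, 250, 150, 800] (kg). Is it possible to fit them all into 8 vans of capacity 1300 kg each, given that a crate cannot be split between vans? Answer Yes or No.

A valid assignment using 7 vans:
  van 1: 950 + 250 = 1200
  van 2: 900 + 250 + 150 = 1300
  van 3: 900 + 250 = 1150
  van 4: 850 + 250 = 1100
  van 5: 800 = 800
  van 6: 800 = 800
  van 7: 750 = 750
That uses only 7 ≤ 8, so 8 vans are enough.

Yes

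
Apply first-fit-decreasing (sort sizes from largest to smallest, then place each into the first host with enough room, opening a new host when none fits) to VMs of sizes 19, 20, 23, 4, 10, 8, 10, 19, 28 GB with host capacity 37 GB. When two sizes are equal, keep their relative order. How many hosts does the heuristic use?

Sorted descending: 28, 23, 20, 19, 19, 10, 10, 8, 4.
  28 → host 1 (new)  [load 28/37]
  23 → host 2 (new)  [load 23/37]
  20 → host 3 (new)  [load 20/37]
  19 → host 4 (new)  [load 19/37]
  19 → host 5 (new)  [load 19/37]
  10 → host 2  [load 33/37]
  10 → host 3  [load 30/37]
  8 → host 1  [load 36/37]
  4 → host 2  [load 37/37]
5 hosts opened.

5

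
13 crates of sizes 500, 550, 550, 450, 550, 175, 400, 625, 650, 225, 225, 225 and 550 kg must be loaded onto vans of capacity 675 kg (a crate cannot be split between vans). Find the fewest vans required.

Total = 650 + 625 + 550 + 550 + 550 + 550 + 500 + 450 + 400 + 225 + 225 + 225 + 175 = 5675 kg.
Lower bound: ⌈5675/675⌉ = 9 vans.
A packing using 10 vans:
  van 1: 650 = 650
  van 2: 625 = 625
  van 3: 550 = 550
  van 4: 550 = 550
  van 5: 550 = 550
  van 6: 550 = 550
  van 7: 500 + 175 = 675
  van 8: 450 + 225 = 675
  van 9: 400 + 225 = 625
  van 10: 225 = 225
No arrangement into 9 vans stays within capacity, so 10 is optimal.

10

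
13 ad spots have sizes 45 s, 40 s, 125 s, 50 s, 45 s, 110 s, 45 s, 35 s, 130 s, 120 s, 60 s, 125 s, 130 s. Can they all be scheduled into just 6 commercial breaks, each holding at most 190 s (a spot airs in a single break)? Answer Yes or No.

A valid assignment using 6 commercial breaks:
  break 1: 130 + 60 = 190
  break 2: 130 + 50 = 180
  break 3: 125 + 45 = 170
  break 4: 125 + 45 = 170
  break 5: 120 + 45 = 165
  break 6: 110 + 40 + 35 = 185
Every load is within 190 s, so 6 commercial breaks suffice.

Yes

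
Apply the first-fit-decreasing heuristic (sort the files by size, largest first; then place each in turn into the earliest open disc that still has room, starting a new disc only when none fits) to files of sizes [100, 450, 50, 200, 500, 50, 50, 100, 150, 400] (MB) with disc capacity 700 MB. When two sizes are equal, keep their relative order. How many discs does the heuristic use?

Sorted descending: 500, 450, 400, 200, 150, 100, 100, 50, 50, 50.
  500 → disc 1 (new)  [load 500/700]
  450 → disc 2 (new)  [load 450/700]
  400 → disc 3 (new)  [load 400/700]
  200 → disc 1  [load 700/700]
  150 → disc 2  [load 600/700]
  100 → disc 2  [load 700/700]
  100 → disc 3  [load 500/700]
  50 → disc 3  [load 550/700]
  50 → disc 3  [load 600/700]
  50 → disc 3  [load 650/700]
3 discs opened.

3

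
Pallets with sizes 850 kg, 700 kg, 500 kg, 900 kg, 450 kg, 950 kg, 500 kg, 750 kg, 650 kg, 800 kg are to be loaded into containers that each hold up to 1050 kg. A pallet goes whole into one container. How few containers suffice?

9

Total = 950 + 900 + 850 + 800 + 750 + 700 + 650 + 500 + 500 + 450 = 7050 kg.
Lower bound: ⌈7050/1050⌉ = 7 containers.
A packing using 9 containers:
  container 1: 950 = 950
  container 2: 900 = 900
  container 3: 850 = 850
  container 4: 800 = 800
  container 5: 750 = 750
  container 6: 700 = 700
  container 7: 650 = 650
  container 8: 500 + 500 = 1000
  container 9: 450 = 450
No arrangement into 8 containers stays within capacity, so 9 is optimal.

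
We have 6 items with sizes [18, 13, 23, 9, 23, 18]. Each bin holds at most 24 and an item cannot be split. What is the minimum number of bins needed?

5

Total = 23 + 23 + 18 + 18 + 13 + 9 = 104.
Lower bound: ⌈104/24⌉ = 5 bins.
A packing using 5 bins:
  bin 1: 23 = 23
  bin 2: 23 = 23
  bin 3: 18 = 18
  bin 4: 18 = 18
  bin 5: 13 + 9 = 22
This matches the lower bound, so 5 is optimal.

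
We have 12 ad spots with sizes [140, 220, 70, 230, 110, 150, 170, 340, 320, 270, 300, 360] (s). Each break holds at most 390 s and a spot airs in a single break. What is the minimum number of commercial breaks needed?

Total = 360 + 340 + 320 + 300 + 270 + 230 + 220 + 170 + 150 + 140 + 110 + 70 = 2680 s.
Lower bound: ⌈2680/390⌉ = 7 commercial breaks.
A packing using 8 commercial breaks:
  break 1: 360 = 360
  break 2: 340 = 340
  break 3: 320 + 70 = 390
  break 4: 300 = 300
  break 5: 270 + 110 = 380
  break 6: 230 + 150 = 380
  break 7: 220 + 170 = 390
  break 8: 140 = 140
No arrangement into 7 commercial breaks stays within capacity, so 8 is optimal.

8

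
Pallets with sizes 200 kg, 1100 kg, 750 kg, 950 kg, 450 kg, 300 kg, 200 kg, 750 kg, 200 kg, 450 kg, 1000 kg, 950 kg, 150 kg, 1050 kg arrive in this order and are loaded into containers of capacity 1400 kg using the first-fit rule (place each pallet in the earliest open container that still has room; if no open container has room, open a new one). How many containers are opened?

7

  200 → container 1 (new)  [load 200/1400]
  1100 → container 1  [load 1300/1400]
  750 → container 2 (new)  [load 750/1400]
  950 → container 3 (new)  [load 950/1400]
  450 → container 2  [load 1200/1400]
  300 → container 3  [load 1250/1400]
  200 → container 2  [load 1400/1400]
  750 → container 4 (new)  [load 750/1400]
  200 → container 4  [load 950/1400]
  450 → container 4  [load 1400/1400]
  1000 → container 5 (new)  [load 1000/1400]
  950 → container 6 (new)  [load 950/1400]
  150 → container 3  [load 1400/1400]
  1050 → container 7 (new)  [load 1050/1400]
7 containers opened.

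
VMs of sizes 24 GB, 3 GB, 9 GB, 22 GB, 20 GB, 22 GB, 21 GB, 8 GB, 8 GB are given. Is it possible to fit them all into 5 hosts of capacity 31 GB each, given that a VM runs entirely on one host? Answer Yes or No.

Yes

A valid assignment using 5 hosts:
  host 1: 24 + 3 = 27
  host 2: 22 + 9 = 31
  host 3: 22 + 8 = 30
  host 4: 21 + 8 = 29
  host 5: 20 = 20
Every load is within 31 GB, so 5 hosts suffice.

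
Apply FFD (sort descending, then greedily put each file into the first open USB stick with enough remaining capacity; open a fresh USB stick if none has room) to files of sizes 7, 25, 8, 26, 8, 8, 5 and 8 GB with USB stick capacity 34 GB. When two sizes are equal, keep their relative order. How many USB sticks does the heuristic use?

Sorted descending: 26, 25, 8, 8, 8, 8, 7, 5.
  26 → USB stick 1 (new)  [load 26/34]
  25 → USB stick 2 (new)  [load 25/34]
  8 → USB stick 1  [load 34/34]
  8 → USB stick 2  [load 33/34]
  8 → USB stick 3 (new)  [load 8/34]
  8 → USB stick 3  [load 16/34]
  7 → USB stick 3  [load 23/34]
  5 → USB stick 3  [load 28/34]
3 USB sticks opened.

3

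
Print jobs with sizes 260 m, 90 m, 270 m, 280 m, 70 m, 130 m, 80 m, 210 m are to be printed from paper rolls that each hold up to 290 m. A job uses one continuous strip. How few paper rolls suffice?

5

Total = 280 + 270 + 260 + 210 + 130 + 90 + 80 + 70 = 1390 m.
Lower bound: ⌈1390/290⌉ = 5 paper rolls.
A packing using 5 paper rolls:
  roll 1: 280 = 280
  roll 2: 270 = 270
  roll 3: 260 = 260
  roll 4: 210 + 80 = 290
  roll 5: 130 + 90 + 70 = 290
This matches the lower bound, so 5 is optimal.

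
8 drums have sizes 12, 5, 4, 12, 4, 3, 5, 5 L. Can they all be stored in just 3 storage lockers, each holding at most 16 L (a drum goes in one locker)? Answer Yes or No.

No

Total = 50 L; ⌈50/16⌉ = 4.
At least 4 storage lockers are required, but only 3 are allowed.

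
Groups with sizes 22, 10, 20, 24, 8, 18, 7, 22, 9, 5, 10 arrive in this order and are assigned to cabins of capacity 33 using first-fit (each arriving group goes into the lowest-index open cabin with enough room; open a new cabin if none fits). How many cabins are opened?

5

  22 → cabin 1 (new)  [load 22/33]
  10 → cabin 1  [load 32/33]
  20 → cabin 2 (new)  [load 20/33]
  24 → cabin 3 (new)  [load 24/33]
  8 → cabin 2  [load 28/33]
  18 → cabin 4 (new)  [load 18/33]
  7 → cabin 3  [load 31/33]
  22 → cabin 5 (new)  [load 22/33]
  9 → cabin 4  [load 27/33]
  5 → cabin 2  [load 33/33]
  10 → cabin 5  [load 32/33]
5 cabins opened.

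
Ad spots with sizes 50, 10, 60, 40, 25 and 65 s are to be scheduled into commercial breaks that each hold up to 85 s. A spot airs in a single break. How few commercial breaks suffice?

Total = 65 + 60 + 50 + 40 + 25 + 10 = 250 s.
Lower bound: ⌈250/85⌉ = 3 commercial breaks.
A packing using 4 commercial breaks:
  break 1: 65 + 10 = 75
  break 2: 60 + 25 = 85
  break 3: 50 = 50
  break 4: 40 = 40
No arrangement into 3 commercial breaks stays within capacity, so 4 is optimal.

4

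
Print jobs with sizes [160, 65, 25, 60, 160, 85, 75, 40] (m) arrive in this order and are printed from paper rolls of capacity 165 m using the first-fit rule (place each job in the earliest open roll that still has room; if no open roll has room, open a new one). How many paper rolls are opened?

5

  160 → roll 1 (new)  [load 160/165]
  65 → roll 2 (new)  [load 65/165]
  25 → roll 2  [load 90/165]
  60 → roll 2  [load 150/165]
  160 → roll 3 (new)  [load 160/165]
  85 → roll 4 (new)  [load 85/165]
  75 → roll 4  [load 160/165]
  40 → roll 5 (new)  [load 40/165]
5 paper rolls opened.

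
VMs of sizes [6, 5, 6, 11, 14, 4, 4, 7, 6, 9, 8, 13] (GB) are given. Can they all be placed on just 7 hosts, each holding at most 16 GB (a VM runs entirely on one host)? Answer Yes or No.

A valid assignment using 7 hosts:
  host 1: 14 = 14
  host 2: 13 = 13
  host 3: 11 + 5 = 16
  host 4: 9 + 7 = 16
  host 5: 8 + 6 = 14
  host 6: 6 + 6 + 4 = 16
  host 7: 4 = 4
Every load is within 16 GB, so 7 hosts suffice.

Yes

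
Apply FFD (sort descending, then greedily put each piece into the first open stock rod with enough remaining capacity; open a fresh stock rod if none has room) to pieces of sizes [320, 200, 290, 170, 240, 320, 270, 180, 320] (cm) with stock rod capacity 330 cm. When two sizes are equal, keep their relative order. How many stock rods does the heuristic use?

Sorted descending: 320, 320, 320, 290, 270, 240, 200, 180, 170.
  320 → stock rod 1 (new)  [load 320/330]
  320 → stock rod 2 (new)  [load 320/330]
  320 → stock rod 3 (new)  [load 320/330]
  290 → stock rod 4 (new)  [load 290/330]
  270 → stock rod 5 (new)  [load 270/330]
  240 → stock rod 6 (new)  [load 240/330]
  200 → stock rod 7 (new)  [load 200/330]
  180 → stock rod 8 (new)  [load 180/330]
  170 → stock rod 9 (new)  [load 170/330]
9 stock rods opened.

9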